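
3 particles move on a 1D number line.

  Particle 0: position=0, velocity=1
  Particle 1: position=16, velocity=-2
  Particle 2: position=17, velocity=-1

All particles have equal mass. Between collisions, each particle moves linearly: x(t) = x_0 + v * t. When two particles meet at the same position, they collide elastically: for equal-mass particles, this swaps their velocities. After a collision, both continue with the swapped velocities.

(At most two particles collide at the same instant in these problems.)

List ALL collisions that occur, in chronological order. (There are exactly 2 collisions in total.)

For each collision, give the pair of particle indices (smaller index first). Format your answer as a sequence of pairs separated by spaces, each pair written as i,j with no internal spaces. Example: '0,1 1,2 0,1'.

Collision at t=16/3: particles 0 and 1 swap velocities; positions: p0=16/3 p1=16/3 p2=35/3; velocities now: v0=-2 v1=1 v2=-1
Collision at t=17/2: particles 1 and 2 swap velocities; positions: p0=-1 p1=17/2 p2=17/2; velocities now: v0=-2 v1=-1 v2=1

Answer: 0,1 1,2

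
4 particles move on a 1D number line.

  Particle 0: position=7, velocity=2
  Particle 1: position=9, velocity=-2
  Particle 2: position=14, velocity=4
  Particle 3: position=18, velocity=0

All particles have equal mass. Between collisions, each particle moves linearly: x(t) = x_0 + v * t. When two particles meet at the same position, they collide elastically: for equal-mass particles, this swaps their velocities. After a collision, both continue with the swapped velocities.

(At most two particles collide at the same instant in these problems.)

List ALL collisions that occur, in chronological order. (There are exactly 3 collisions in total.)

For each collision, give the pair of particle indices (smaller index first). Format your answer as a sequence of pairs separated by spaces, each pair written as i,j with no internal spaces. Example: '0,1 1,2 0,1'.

Collision at t=1/2: particles 0 and 1 swap velocities; positions: p0=8 p1=8 p2=16 p3=18; velocities now: v0=-2 v1=2 v2=4 v3=0
Collision at t=1: particles 2 and 3 swap velocities; positions: p0=7 p1=9 p2=18 p3=18; velocities now: v0=-2 v1=2 v2=0 v3=4
Collision at t=11/2: particles 1 and 2 swap velocities; positions: p0=-2 p1=18 p2=18 p3=36; velocities now: v0=-2 v1=0 v2=2 v3=4

Answer: 0,1 2,3 1,2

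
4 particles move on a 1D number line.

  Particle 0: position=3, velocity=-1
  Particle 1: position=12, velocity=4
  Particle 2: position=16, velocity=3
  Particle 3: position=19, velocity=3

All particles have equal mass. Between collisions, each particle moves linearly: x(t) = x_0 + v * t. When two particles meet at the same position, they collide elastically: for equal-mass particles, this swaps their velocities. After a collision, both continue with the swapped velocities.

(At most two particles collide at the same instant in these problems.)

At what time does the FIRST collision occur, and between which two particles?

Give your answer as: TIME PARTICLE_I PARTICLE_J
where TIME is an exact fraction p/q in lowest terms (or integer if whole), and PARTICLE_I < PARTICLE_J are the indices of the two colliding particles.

Answer: 4 1 2

Derivation:
Pair (0,1): pos 3,12 vel -1,4 -> not approaching (rel speed -5 <= 0)
Pair (1,2): pos 12,16 vel 4,3 -> gap=4, closing at 1/unit, collide at t=4
Pair (2,3): pos 16,19 vel 3,3 -> not approaching (rel speed 0 <= 0)
Earliest collision: t=4 between 1 and 2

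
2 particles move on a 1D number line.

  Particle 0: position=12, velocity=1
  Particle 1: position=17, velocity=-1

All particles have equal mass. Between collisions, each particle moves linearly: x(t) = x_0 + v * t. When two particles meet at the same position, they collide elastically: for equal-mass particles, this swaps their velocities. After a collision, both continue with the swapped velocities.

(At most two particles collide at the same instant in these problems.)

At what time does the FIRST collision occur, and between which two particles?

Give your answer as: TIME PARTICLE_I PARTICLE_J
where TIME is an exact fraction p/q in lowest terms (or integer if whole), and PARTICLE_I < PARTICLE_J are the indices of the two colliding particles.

Answer: 5/2 0 1

Derivation:
Pair (0,1): pos 12,17 vel 1,-1 -> gap=5, closing at 2/unit, collide at t=5/2
Earliest collision: t=5/2 between 0 and 1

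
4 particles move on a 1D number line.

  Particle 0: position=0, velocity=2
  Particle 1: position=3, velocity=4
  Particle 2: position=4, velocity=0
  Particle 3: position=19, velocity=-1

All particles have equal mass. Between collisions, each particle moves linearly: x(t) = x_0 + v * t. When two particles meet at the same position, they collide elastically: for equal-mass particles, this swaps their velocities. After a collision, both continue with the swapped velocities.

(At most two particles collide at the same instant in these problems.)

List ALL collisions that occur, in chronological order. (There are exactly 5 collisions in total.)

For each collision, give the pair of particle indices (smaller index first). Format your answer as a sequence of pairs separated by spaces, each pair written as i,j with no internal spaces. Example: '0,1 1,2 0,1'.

Answer: 1,2 0,1 2,3 1,2 0,1

Derivation:
Collision at t=1/4: particles 1 and 2 swap velocities; positions: p0=1/2 p1=4 p2=4 p3=75/4; velocities now: v0=2 v1=0 v2=4 v3=-1
Collision at t=2: particles 0 and 1 swap velocities; positions: p0=4 p1=4 p2=11 p3=17; velocities now: v0=0 v1=2 v2=4 v3=-1
Collision at t=16/5: particles 2 and 3 swap velocities; positions: p0=4 p1=32/5 p2=79/5 p3=79/5; velocities now: v0=0 v1=2 v2=-1 v3=4
Collision at t=19/3: particles 1 and 2 swap velocities; positions: p0=4 p1=38/3 p2=38/3 p3=85/3; velocities now: v0=0 v1=-1 v2=2 v3=4
Collision at t=15: particles 0 and 1 swap velocities; positions: p0=4 p1=4 p2=30 p3=63; velocities now: v0=-1 v1=0 v2=2 v3=4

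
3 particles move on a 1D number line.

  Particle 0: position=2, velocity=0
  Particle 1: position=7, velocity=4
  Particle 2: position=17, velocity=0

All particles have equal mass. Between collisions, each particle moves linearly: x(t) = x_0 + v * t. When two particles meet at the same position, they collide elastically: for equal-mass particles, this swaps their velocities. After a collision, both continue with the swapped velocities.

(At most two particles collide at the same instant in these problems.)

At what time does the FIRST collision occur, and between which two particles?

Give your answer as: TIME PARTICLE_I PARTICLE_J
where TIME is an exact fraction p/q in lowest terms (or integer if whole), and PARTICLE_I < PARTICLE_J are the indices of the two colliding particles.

Pair (0,1): pos 2,7 vel 0,4 -> not approaching (rel speed -4 <= 0)
Pair (1,2): pos 7,17 vel 4,0 -> gap=10, closing at 4/unit, collide at t=5/2
Earliest collision: t=5/2 between 1 and 2

Answer: 5/2 1 2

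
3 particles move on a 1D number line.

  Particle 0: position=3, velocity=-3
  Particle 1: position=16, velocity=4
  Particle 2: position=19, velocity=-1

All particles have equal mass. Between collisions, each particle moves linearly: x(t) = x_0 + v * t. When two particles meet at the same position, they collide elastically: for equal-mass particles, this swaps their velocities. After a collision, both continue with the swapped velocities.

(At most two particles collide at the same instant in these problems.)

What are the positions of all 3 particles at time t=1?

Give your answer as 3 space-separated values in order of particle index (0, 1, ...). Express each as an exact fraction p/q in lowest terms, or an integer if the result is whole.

Answer: 0 18 20

Derivation:
Collision at t=3/5: particles 1 and 2 swap velocities; positions: p0=6/5 p1=92/5 p2=92/5; velocities now: v0=-3 v1=-1 v2=4
Advance to t=1 (no further collisions before then); velocities: v0=-3 v1=-1 v2=4; positions = 0 18 20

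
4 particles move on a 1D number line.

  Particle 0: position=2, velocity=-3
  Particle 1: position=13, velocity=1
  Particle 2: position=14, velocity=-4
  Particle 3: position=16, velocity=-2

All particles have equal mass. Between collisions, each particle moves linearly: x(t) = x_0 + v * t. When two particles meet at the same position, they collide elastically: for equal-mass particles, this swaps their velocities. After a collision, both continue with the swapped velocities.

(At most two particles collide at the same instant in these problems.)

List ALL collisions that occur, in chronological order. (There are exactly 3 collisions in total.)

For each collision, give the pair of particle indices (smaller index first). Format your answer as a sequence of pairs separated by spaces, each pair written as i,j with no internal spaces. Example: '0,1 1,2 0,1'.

Answer: 1,2 2,3 0,1

Derivation:
Collision at t=1/5: particles 1 and 2 swap velocities; positions: p0=7/5 p1=66/5 p2=66/5 p3=78/5; velocities now: v0=-3 v1=-4 v2=1 v3=-2
Collision at t=1: particles 2 and 3 swap velocities; positions: p0=-1 p1=10 p2=14 p3=14; velocities now: v0=-3 v1=-4 v2=-2 v3=1
Collision at t=12: particles 0 and 1 swap velocities; positions: p0=-34 p1=-34 p2=-8 p3=25; velocities now: v0=-4 v1=-3 v2=-2 v3=1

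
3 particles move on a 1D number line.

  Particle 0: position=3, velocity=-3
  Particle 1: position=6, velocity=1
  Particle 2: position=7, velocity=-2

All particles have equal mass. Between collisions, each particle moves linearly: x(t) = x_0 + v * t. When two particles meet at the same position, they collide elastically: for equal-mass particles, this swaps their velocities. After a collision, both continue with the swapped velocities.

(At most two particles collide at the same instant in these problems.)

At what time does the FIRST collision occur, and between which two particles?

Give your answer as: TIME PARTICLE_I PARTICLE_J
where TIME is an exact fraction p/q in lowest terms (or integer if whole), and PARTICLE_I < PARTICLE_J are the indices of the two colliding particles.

Answer: 1/3 1 2

Derivation:
Pair (0,1): pos 3,6 vel -3,1 -> not approaching (rel speed -4 <= 0)
Pair (1,2): pos 6,7 vel 1,-2 -> gap=1, closing at 3/unit, collide at t=1/3
Earliest collision: t=1/3 between 1 and 2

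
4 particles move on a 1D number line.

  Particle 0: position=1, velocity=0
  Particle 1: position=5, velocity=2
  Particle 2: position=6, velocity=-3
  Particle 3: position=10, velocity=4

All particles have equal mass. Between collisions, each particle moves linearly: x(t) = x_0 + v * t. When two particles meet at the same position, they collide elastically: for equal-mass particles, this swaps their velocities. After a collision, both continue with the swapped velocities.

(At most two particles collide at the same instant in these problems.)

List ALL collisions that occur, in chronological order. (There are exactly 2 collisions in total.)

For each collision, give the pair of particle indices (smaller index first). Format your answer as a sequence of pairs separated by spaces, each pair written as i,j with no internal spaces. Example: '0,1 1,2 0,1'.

Collision at t=1/5: particles 1 and 2 swap velocities; positions: p0=1 p1=27/5 p2=27/5 p3=54/5; velocities now: v0=0 v1=-3 v2=2 v3=4
Collision at t=5/3: particles 0 and 1 swap velocities; positions: p0=1 p1=1 p2=25/3 p3=50/3; velocities now: v0=-3 v1=0 v2=2 v3=4

Answer: 1,2 0,1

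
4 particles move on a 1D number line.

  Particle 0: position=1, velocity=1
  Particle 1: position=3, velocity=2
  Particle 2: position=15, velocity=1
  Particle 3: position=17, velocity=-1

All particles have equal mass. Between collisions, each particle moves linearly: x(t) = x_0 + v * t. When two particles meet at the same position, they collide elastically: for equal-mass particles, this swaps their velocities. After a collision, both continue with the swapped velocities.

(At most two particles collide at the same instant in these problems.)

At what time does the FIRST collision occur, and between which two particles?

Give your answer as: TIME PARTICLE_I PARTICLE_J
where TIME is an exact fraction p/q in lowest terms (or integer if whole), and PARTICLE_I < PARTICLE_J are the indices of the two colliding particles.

Answer: 1 2 3

Derivation:
Pair (0,1): pos 1,3 vel 1,2 -> not approaching (rel speed -1 <= 0)
Pair (1,2): pos 3,15 vel 2,1 -> gap=12, closing at 1/unit, collide at t=12
Pair (2,3): pos 15,17 vel 1,-1 -> gap=2, closing at 2/unit, collide at t=1
Earliest collision: t=1 between 2 and 3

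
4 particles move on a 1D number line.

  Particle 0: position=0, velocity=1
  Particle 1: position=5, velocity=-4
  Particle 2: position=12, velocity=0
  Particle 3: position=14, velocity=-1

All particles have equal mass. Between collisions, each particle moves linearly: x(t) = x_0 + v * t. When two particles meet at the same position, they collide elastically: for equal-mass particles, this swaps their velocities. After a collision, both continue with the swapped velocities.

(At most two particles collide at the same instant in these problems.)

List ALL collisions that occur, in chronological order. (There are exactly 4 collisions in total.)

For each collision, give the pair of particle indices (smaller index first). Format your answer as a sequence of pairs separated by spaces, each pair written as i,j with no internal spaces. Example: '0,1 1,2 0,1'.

Collision at t=1: particles 0 and 1 swap velocities; positions: p0=1 p1=1 p2=12 p3=13; velocities now: v0=-4 v1=1 v2=0 v3=-1
Collision at t=2: particles 2 and 3 swap velocities; positions: p0=-3 p1=2 p2=12 p3=12; velocities now: v0=-4 v1=1 v2=-1 v3=0
Collision at t=7: particles 1 and 2 swap velocities; positions: p0=-23 p1=7 p2=7 p3=12; velocities now: v0=-4 v1=-1 v2=1 v3=0
Collision at t=12: particles 2 and 3 swap velocities; positions: p0=-43 p1=2 p2=12 p3=12; velocities now: v0=-4 v1=-1 v2=0 v3=1

Answer: 0,1 2,3 1,2 2,3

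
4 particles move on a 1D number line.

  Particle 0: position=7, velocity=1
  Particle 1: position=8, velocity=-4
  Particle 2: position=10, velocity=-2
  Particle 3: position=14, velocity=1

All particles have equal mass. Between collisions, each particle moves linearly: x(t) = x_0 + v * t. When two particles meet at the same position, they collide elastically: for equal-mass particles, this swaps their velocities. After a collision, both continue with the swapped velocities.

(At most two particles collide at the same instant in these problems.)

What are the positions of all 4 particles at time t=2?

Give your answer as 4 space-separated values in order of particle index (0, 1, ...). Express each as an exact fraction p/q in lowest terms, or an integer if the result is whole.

Answer: 0 6 9 16

Derivation:
Collision at t=1/5: particles 0 and 1 swap velocities; positions: p0=36/5 p1=36/5 p2=48/5 p3=71/5; velocities now: v0=-4 v1=1 v2=-2 v3=1
Collision at t=1: particles 1 and 2 swap velocities; positions: p0=4 p1=8 p2=8 p3=15; velocities now: v0=-4 v1=-2 v2=1 v3=1
Advance to t=2 (no further collisions before then); velocities: v0=-4 v1=-2 v2=1 v3=1; positions = 0 6 9 16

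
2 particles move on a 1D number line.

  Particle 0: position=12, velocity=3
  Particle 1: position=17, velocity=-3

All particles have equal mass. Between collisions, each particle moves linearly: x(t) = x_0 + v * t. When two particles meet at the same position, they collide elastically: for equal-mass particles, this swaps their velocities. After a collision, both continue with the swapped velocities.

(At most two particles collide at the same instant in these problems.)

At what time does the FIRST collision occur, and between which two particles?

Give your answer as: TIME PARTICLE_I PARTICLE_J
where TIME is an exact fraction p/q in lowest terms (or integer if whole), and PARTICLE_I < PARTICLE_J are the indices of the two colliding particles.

Pair (0,1): pos 12,17 vel 3,-3 -> gap=5, closing at 6/unit, collide at t=5/6
Earliest collision: t=5/6 between 0 and 1

Answer: 5/6 0 1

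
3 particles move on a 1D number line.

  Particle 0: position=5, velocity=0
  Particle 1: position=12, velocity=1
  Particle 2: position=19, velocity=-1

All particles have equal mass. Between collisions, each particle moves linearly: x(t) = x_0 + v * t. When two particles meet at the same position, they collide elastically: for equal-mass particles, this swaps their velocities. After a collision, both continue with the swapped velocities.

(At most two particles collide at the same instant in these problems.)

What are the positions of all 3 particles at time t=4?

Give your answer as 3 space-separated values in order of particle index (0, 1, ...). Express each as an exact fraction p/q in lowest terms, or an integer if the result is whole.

Collision at t=7/2: particles 1 and 2 swap velocities; positions: p0=5 p1=31/2 p2=31/2; velocities now: v0=0 v1=-1 v2=1
Advance to t=4 (no further collisions before then); velocities: v0=0 v1=-1 v2=1; positions = 5 15 16

Answer: 5 15 16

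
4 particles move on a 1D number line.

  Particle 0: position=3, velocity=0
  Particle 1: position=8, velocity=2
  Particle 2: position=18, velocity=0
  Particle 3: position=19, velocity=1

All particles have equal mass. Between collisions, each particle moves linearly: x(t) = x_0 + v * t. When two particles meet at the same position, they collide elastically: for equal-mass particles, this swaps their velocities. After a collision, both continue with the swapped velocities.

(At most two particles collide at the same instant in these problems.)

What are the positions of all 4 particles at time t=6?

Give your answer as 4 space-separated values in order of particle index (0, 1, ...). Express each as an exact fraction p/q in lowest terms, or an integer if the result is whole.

Collision at t=5: particles 1 and 2 swap velocities; positions: p0=3 p1=18 p2=18 p3=24; velocities now: v0=0 v1=0 v2=2 v3=1
Advance to t=6 (no further collisions before then); velocities: v0=0 v1=0 v2=2 v3=1; positions = 3 18 20 25

Answer: 3 18 20 25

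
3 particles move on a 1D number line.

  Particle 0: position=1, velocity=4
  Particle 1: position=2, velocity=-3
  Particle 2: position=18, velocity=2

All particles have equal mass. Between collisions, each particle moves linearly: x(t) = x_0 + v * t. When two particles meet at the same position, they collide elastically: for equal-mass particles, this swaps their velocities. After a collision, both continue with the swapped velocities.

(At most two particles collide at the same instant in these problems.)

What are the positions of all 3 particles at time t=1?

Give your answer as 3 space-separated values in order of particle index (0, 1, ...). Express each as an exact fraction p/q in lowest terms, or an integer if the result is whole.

Answer: -1 5 20

Derivation:
Collision at t=1/7: particles 0 and 1 swap velocities; positions: p0=11/7 p1=11/7 p2=128/7; velocities now: v0=-3 v1=4 v2=2
Advance to t=1 (no further collisions before then); velocities: v0=-3 v1=4 v2=2; positions = -1 5 20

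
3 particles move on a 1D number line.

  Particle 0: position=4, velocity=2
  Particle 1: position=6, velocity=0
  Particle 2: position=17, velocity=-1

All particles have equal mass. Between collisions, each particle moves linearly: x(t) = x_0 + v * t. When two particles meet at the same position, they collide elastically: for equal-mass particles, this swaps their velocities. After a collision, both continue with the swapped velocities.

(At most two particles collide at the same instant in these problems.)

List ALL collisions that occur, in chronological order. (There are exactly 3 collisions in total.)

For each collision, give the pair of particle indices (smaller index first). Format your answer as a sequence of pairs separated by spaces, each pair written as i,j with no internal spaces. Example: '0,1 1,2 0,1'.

Collision at t=1: particles 0 and 1 swap velocities; positions: p0=6 p1=6 p2=16; velocities now: v0=0 v1=2 v2=-1
Collision at t=13/3: particles 1 and 2 swap velocities; positions: p0=6 p1=38/3 p2=38/3; velocities now: v0=0 v1=-1 v2=2
Collision at t=11: particles 0 and 1 swap velocities; positions: p0=6 p1=6 p2=26; velocities now: v0=-1 v1=0 v2=2

Answer: 0,1 1,2 0,1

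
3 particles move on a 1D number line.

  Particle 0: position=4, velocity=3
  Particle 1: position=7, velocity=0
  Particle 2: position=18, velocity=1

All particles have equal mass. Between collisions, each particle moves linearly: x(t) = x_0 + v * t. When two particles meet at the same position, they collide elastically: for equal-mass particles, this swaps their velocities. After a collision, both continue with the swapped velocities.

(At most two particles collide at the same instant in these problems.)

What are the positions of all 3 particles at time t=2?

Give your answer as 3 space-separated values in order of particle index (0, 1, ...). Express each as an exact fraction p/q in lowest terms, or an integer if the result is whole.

Collision at t=1: particles 0 and 1 swap velocities; positions: p0=7 p1=7 p2=19; velocities now: v0=0 v1=3 v2=1
Advance to t=2 (no further collisions before then); velocities: v0=0 v1=3 v2=1; positions = 7 10 20

Answer: 7 10 20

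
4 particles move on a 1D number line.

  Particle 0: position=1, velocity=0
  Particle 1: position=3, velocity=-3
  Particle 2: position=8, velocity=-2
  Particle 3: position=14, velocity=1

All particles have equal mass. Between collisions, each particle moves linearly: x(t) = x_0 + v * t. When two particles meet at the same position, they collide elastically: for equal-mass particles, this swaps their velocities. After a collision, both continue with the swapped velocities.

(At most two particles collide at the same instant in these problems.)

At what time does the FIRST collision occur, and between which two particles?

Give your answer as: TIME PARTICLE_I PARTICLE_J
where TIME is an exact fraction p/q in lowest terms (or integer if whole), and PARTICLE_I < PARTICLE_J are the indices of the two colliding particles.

Pair (0,1): pos 1,3 vel 0,-3 -> gap=2, closing at 3/unit, collide at t=2/3
Pair (1,2): pos 3,8 vel -3,-2 -> not approaching (rel speed -1 <= 0)
Pair (2,3): pos 8,14 vel -2,1 -> not approaching (rel speed -3 <= 0)
Earliest collision: t=2/3 between 0 and 1

Answer: 2/3 0 1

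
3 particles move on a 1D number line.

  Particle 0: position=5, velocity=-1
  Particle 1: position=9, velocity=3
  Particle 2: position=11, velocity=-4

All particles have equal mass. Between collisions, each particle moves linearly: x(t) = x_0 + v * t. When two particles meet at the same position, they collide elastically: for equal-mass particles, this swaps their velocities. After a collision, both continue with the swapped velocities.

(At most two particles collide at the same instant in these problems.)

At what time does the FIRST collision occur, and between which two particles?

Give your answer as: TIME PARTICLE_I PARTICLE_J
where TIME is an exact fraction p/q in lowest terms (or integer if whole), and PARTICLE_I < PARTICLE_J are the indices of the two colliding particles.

Answer: 2/7 1 2

Derivation:
Pair (0,1): pos 5,9 vel -1,3 -> not approaching (rel speed -4 <= 0)
Pair (1,2): pos 9,11 vel 3,-4 -> gap=2, closing at 7/unit, collide at t=2/7
Earliest collision: t=2/7 between 1 and 2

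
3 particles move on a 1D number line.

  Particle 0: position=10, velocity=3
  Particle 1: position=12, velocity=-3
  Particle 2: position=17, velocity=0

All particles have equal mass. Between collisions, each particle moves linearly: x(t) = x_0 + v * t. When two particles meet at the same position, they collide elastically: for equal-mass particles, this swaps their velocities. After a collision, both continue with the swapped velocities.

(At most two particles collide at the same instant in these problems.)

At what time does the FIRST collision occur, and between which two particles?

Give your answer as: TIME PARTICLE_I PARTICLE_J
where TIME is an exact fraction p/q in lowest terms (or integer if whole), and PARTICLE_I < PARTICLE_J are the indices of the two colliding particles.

Pair (0,1): pos 10,12 vel 3,-3 -> gap=2, closing at 6/unit, collide at t=1/3
Pair (1,2): pos 12,17 vel -3,0 -> not approaching (rel speed -3 <= 0)
Earliest collision: t=1/3 between 0 and 1

Answer: 1/3 0 1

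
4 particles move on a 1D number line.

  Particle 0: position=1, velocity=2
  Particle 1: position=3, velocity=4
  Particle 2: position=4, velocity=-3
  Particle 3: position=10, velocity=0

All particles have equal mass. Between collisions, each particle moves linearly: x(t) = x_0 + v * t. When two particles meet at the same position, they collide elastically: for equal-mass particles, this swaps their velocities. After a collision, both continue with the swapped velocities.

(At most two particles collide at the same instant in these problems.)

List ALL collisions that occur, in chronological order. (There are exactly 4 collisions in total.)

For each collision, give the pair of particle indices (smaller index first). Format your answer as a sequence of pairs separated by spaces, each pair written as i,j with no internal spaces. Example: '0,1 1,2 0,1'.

Collision at t=1/7: particles 1 and 2 swap velocities; positions: p0=9/7 p1=25/7 p2=25/7 p3=10; velocities now: v0=2 v1=-3 v2=4 v3=0
Collision at t=3/5: particles 0 and 1 swap velocities; positions: p0=11/5 p1=11/5 p2=27/5 p3=10; velocities now: v0=-3 v1=2 v2=4 v3=0
Collision at t=7/4: particles 2 and 3 swap velocities; positions: p0=-5/4 p1=9/2 p2=10 p3=10; velocities now: v0=-3 v1=2 v2=0 v3=4
Collision at t=9/2: particles 1 and 2 swap velocities; positions: p0=-19/2 p1=10 p2=10 p3=21; velocities now: v0=-3 v1=0 v2=2 v3=4

Answer: 1,2 0,1 2,3 1,2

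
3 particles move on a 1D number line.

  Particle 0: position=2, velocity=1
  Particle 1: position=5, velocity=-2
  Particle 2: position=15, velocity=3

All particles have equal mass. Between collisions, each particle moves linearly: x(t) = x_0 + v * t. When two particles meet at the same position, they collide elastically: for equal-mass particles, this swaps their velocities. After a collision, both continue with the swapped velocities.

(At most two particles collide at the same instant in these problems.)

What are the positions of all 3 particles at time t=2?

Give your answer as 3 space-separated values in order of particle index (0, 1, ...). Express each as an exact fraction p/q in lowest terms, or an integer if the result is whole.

Collision at t=1: particles 0 and 1 swap velocities; positions: p0=3 p1=3 p2=18; velocities now: v0=-2 v1=1 v2=3
Advance to t=2 (no further collisions before then); velocities: v0=-2 v1=1 v2=3; positions = 1 4 21

Answer: 1 4 21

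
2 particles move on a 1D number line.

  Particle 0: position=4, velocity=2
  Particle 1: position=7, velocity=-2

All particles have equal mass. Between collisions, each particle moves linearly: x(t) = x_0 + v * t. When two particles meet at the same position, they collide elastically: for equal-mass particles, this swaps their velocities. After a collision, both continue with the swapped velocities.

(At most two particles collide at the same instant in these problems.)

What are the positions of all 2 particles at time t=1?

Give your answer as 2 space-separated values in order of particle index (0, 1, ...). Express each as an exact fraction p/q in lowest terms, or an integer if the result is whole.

Collision at t=3/4: particles 0 and 1 swap velocities; positions: p0=11/2 p1=11/2; velocities now: v0=-2 v1=2
Advance to t=1 (no further collisions before then); velocities: v0=-2 v1=2; positions = 5 6

Answer: 5 6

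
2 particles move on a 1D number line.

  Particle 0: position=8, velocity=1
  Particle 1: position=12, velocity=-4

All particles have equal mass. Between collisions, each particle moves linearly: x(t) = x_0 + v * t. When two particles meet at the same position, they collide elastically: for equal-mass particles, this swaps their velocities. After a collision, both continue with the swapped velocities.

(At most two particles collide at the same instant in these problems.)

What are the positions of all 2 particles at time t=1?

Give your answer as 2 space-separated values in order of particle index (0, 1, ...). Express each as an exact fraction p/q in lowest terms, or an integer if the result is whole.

Answer: 8 9

Derivation:
Collision at t=4/5: particles 0 and 1 swap velocities; positions: p0=44/5 p1=44/5; velocities now: v0=-4 v1=1
Advance to t=1 (no further collisions before then); velocities: v0=-4 v1=1; positions = 8 9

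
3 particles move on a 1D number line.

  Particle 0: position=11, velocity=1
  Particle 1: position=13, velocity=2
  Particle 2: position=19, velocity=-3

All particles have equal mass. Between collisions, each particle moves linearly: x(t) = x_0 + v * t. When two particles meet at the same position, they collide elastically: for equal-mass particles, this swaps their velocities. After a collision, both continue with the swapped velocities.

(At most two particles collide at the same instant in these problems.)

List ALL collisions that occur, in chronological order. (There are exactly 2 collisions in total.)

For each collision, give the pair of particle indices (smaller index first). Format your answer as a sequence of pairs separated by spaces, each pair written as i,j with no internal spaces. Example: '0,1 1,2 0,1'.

Collision at t=6/5: particles 1 and 2 swap velocities; positions: p0=61/5 p1=77/5 p2=77/5; velocities now: v0=1 v1=-3 v2=2
Collision at t=2: particles 0 and 1 swap velocities; positions: p0=13 p1=13 p2=17; velocities now: v0=-3 v1=1 v2=2

Answer: 1,2 0,1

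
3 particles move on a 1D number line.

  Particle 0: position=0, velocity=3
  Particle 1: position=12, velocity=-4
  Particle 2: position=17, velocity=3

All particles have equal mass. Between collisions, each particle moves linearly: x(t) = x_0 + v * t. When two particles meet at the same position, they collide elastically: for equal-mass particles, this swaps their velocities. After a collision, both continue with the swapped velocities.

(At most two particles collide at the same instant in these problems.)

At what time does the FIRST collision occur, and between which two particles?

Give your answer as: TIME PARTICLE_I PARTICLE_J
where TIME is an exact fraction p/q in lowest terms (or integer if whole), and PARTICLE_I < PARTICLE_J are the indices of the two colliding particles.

Pair (0,1): pos 0,12 vel 3,-4 -> gap=12, closing at 7/unit, collide at t=12/7
Pair (1,2): pos 12,17 vel -4,3 -> not approaching (rel speed -7 <= 0)
Earliest collision: t=12/7 between 0 and 1

Answer: 12/7 0 1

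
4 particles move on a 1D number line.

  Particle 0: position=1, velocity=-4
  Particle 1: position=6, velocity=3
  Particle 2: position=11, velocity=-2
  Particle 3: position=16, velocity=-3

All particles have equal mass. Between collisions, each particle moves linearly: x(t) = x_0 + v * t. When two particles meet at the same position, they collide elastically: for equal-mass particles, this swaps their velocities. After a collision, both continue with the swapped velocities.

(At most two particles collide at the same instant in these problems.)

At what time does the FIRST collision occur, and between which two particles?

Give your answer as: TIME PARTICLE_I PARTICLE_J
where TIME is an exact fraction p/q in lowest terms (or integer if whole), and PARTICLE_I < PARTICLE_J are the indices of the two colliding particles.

Answer: 1 1 2

Derivation:
Pair (0,1): pos 1,6 vel -4,3 -> not approaching (rel speed -7 <= 0)
Pair (1,2): pos 6,11 vel 3,-2 -> gap=5, closing at 5/unit, collide at t=1
Pair (2,3): pos 11,16 vel -2,-3 -> gap=5, closing at 1/unit, collide at t=5
Earliest collision: t=1 between 1 and 2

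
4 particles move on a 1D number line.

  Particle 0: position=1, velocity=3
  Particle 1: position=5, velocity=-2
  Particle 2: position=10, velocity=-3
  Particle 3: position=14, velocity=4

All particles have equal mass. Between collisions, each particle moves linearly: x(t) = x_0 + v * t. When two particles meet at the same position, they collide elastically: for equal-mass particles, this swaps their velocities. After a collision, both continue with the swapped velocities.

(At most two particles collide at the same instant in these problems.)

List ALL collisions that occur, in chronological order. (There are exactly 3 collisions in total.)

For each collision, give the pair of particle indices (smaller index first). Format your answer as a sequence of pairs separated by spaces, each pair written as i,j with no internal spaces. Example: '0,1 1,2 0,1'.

Collision at t=4/5: particles 0 and 1 swap velocities; positions: p0=17/5 p1=17/5 p2=38/5 p3=86/5; velocities now: v0=-2 v1=3 v2=-3 v3=4
Collision at t=3/2: particles 1 and 2 swap velocities; positions: p0=2 p1=11/2 p2=11/2 p3=20; velocities now: v0=-2 v1=-3 v2=3 v3=4
Collision at t=5: particles 0 and 1 swap velocities; positions: p0=-5 p1=-5 p2=16 p3=34; velocities now: v0=-3 v1=-2 v2=3 v3=4

Answer: 0,1 1,2 0,1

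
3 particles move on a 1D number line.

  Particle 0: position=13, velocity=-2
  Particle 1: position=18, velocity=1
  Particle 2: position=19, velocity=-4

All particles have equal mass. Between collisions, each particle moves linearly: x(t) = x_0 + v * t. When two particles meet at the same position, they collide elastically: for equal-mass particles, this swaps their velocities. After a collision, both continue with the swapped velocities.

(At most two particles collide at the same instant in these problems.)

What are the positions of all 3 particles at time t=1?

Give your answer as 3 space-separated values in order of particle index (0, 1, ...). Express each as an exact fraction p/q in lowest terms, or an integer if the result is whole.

Answer: 11 15 19

Derivation:
Collision at t=1/5: particles 1 and 2 swap velocities; positions: p0=63/5 p1=91/5 p2=91/5; velocities now: v0=-2 v1=-4 v2=1
Advance to t=1 (no further collisions before then); velocities: v0=-2 v1=-4 v2=1; positions = 11 15 19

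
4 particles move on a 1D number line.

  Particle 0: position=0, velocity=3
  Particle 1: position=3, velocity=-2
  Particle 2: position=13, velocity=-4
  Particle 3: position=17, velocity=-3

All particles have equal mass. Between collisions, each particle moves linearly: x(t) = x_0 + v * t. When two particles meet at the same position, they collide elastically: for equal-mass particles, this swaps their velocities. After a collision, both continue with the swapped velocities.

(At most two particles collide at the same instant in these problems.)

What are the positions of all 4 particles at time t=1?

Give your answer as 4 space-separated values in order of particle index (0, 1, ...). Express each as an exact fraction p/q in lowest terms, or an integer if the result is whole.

Collision at t=3/5: particles 0 and 1 swap velocities; positions: p0=9/5 p1=9/5 p2=53/5 p3=76/5; velocities now: v0=-2 v1=3 v2=-4 v3=-3
Advance to t=1 (no further collisions before then); velocities: v0=-2 v1=3 v2=-4 v3=-3; positions = 1 3 9 14

Answer: 1 3 9 14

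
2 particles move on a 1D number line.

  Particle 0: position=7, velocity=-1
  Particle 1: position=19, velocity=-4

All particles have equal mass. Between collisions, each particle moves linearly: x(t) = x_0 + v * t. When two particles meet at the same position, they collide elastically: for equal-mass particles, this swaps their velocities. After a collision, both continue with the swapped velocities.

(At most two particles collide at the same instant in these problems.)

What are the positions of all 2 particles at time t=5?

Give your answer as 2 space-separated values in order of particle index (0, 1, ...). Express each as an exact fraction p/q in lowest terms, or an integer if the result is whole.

Collision at t=4: particles 0 and 1 swap velocities; positions: p0=3 p1=3; velocities now: v0=-4 v1=-1
Advance to t=5 (no further collisions before then); velocities: v0=-4 v1=-1; positions = -1 2

Answer: -1 2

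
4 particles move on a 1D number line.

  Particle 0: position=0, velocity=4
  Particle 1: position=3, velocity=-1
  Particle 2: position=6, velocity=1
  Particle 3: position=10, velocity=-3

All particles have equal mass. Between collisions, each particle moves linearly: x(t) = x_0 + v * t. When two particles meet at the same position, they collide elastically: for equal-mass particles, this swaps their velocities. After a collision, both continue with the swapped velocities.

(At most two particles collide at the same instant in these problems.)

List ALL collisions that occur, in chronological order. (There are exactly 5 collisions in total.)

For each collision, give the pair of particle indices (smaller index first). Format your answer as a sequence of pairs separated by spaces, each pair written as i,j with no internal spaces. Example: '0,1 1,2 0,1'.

Collision at t=3/5: particles 0 and 1 swap velocities; positions: p0=12/5 p1=12/5 p2=33/5 p3=41/5; velocities now: v0=-1 v1=4 v2=1 v3=-3
Collision at t=1: particles 2 and 3 swap velocities; positions: p0=2 p1=4 p2=7 p3=7; velocities now: v0=-1 v1=4 v2=-3 v3=1
Collision at t=10/7: particles 1 and 2 swap velocities; positions: p0=11/7 p1=40/7 p2=40/7 p3=52/7; velocities now: v0=-1 v1=-3 v2=4 v3=1
Collision at t=2: particles 2 and 3 swap velocities; positions: p0=1 p1=4 p2=8 p3=8; velocities now: v0=-1 v1=-3 v2=1 v3=4
Collision at t=7/2: particles 0 and 1 swap velocities; positions: p0=-1/2 p1=-1/2 p2=19/2 p3=14; velocities now: v0=-3 v1=-1 v2=1 v3=4

Answer: 0,1 2,3 1,2 2,3 0,1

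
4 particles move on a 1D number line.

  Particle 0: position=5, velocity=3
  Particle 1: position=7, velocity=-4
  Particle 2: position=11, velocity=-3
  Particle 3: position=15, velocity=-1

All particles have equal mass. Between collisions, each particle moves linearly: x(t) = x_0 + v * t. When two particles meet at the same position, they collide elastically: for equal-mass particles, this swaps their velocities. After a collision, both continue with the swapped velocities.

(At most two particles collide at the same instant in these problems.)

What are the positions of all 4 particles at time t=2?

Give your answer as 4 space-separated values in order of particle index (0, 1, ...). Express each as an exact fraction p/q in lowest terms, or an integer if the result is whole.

Answer: -1 5 11 13

Derivation:
Collision at t=2/7: particles 0 and 1 swap velocities; positions: p0=41/7 p1=41/7 p2=71/7 p3=103/7; velocities now: v0=-4 v1=3 v2=-3 v3=-1
Collision at t=1: particles 1 and 2 swap velocities; positions: p0=3 p1=8 p2=8 p3=14; velocities now: v0=-4 v1=-3 v2=3 v3=-1
Advance to t=2 (no further collisions before then); velocities: v0=-4 v1=-3 v2=3 v3=-1; positions = -1 5 11 13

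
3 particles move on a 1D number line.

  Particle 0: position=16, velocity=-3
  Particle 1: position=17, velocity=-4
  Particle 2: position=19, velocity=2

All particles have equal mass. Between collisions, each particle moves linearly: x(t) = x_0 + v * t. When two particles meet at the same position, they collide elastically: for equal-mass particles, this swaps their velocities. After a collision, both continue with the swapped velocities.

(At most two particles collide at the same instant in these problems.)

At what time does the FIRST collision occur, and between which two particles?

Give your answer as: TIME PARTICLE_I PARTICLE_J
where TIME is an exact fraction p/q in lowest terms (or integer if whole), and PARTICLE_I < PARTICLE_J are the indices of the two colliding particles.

Pair (0,1): pos 16,17 vel -3,-4 -> gap=1, closing at 1/unit, collide at t=1
Pair (1,2): pos 17,19 vel -4,2 -> not approaching (rel speed -6 <= 0)
Earliest collision: t=1 between 0 and 1

Answer: 1 0 1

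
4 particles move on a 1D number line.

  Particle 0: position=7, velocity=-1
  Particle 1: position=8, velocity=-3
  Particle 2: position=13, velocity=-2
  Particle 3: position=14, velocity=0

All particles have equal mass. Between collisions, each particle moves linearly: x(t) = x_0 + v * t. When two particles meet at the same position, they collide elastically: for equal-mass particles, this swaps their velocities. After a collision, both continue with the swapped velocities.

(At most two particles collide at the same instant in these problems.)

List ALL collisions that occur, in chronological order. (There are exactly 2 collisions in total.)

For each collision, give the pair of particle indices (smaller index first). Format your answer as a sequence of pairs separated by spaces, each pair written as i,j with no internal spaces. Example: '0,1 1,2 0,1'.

Answer: 0,1 1,2

Derivation:
Collision at t=1/2: particles 0 and 1 swap velocities; positions: p0=13/2 p1=13/2 p2=12 p3=14; velocities now: v0=-3 v1=-1 v2=-2 v3=0
Collision at t=6: particles 1 and 2 swap velocities; positions: p0=-10 p1=1 p2=1 p3=14; velocities now: v0=-3 v1=-2 v2=-1 v3=0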